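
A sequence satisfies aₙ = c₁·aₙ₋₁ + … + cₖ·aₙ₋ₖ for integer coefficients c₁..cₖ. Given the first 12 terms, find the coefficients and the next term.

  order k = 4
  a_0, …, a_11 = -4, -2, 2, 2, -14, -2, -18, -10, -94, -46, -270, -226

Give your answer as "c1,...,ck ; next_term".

  a_4 = 0·2 + 2·2 + 1·-2 + 4·-4 = -14
  a_5 = 0·-14 + 2·2 + 1·2 + 4·-2 = -2
  a_6 = 0·-2 + 2·-14 + 1·2 + 4·2 = -18
  a_7 = 0·-18 + 2·-2 + 1·-14 + 4·2 = -10
  a_8 = 0·-10 + 2·-18 + 1·-2 + 4·-14 = -94
  a_9 = 0·-94 + 2·-10 + 1·-18 + 4·-2 = -46
  a_10 = 0·-46 + 2·-94 + 1·-10 + 4·-18 = -270
  a_11 = 0·-270 + 2·-46 + 1·-94 + 4·-10 = -226
  a_12 = 0·-226 + 2·-270 + 1·-46 + 4·-94 = -962

0,2,1,4 ; -962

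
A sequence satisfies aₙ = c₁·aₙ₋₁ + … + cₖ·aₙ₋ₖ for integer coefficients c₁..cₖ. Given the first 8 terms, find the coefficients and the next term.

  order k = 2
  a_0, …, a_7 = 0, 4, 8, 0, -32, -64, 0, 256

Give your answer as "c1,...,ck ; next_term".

  a_2 = 2·4 + -4·0 = 8
  a_3 = 2·8 + -4·4 = 0
  a_4 = 2·0 + -4·8 = -32
  a_5 = 2·-32 + -4·0 = -64
  a_6 = 2·-64 + -4·-32 = 0
  a_7 = 2·0 + -4·-64 = 256
  a_8 = 2·256 + -4·0 = 512

2,-4 ; 512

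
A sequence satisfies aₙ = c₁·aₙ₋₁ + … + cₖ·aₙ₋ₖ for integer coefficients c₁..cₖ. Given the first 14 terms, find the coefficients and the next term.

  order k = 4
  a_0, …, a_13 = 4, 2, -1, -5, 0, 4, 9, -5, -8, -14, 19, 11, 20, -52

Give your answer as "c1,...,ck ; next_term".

  a_4 = 0·-5 + 0·-1 + -2·2 + 1·4 = 0
  a_5 = 0·0 + 0·-5 + -2·-1 + 1·2 = 4
  a_6 = 0·4 + 0·0 + -2·-5 + 1·-1 = 9
  a_7 = 0·9 + 0·4 + -2·0 + 1·-5 = -5
  a_8 = 0·-5 + 0·9 + -2·4 + 1·0 = -8
  a_9 = 0·-8 + 0·-5 + -2·9 + 1·4 = -14
  a_10 = 0·-14 + 0·-8 + -2·-5 + 1·9 = 19
  a_11 = 0·19 + 0·-14 + -2·-8 + 1·-5 = 11
  a_12 = 0·11 + 0·19 + -2·-14 + 1·-8 = 20
  a_13 = 0·20 + 0·11 + -2·19 + 1·-14 = -52
  a_14 = 0·-52 + 0·20 + -2·11 + 1·19 = -3

0,0,-2,1 ; -3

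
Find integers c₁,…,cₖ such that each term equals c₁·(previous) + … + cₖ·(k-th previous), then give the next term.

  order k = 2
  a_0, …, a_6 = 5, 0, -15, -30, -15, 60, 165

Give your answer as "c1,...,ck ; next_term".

2,-3 ; 150

  a_2 = 2·0 + -3·5 = -15
  a_3 = 2·-15 + -3·0 = -30
  a_4 = 2·-30 + -3·-15 = -15
  a_5 = 2·-15 + -3·-30 = 60
  a_6 = 2·60 + -3·-15 = 165
  a_7 = 2·165 + -3·60 = 150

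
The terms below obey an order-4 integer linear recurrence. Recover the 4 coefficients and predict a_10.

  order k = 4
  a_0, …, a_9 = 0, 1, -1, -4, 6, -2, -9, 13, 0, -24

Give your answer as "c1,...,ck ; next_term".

  a_4 = -1·-4 + -1·-1 + 1·1 + 1·0 = 6
  a_5 = -1·6 + -1·-4 + 1·-1 + 1·1 = -2
  a_6 = -1·-2 + -1·6 + 1·-4 + 1·-1 = -9
  a_7 = -1·-9 + -1·-2 + 1·6 + 1·-4 = 13
  a_8 = -1·13 + -1·-9 + 1·-2 + 1·6 = 0
  a_9 = -1·0 + -1·13 + 1·-9 + 1·-2 = -24
  a_10 = -1·-24 + -1·0 + 1·13 + 1·-9 = 28

-1,-1,1,1 ; 28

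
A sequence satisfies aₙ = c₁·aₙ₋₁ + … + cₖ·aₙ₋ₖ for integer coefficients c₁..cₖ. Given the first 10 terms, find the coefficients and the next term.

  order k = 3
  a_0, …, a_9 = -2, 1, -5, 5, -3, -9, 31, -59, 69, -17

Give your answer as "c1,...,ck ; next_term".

  a_3 = -2·-5 + -1·1 + 2·-2 = 5
  a_4 = -2·5 + -1·-5 + 2·1 = -3
  a_5 = -2·-3 + -1·5 + 2·-5 = -9
  a_6 = -2·-9 + -1·-3 + 2·5 = 31
  a_7 = -2·31 + -1·-9 + 2·-3 = -59
  a_8 = -2·-59 + -1·31 + 2·-9 = 69
  a_9 = -2·69 + -1·-59 + 2·31 = -17
  a_10 = -2·-17 + -1·69 + 2·-59 = -153

-2,-1,2 ; -153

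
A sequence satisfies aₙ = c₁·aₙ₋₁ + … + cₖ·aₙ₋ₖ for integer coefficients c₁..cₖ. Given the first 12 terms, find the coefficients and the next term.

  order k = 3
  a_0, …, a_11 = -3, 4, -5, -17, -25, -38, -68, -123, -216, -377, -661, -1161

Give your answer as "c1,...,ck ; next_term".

2,-1,1 ; -2038

  a_3 = 2·-5 + -1·4 + 1·-3 = -17
  a_4 = 2·-17 + -1·-5 + 1·4 = -25
  a_5 = 2·-25 + -1·-17 + 1·-5 = -38
  a_6 = 2·-38 + -1·-25 + 1·-17 = -68
  a_7 = 2·-68 + -1·-38 + 1·-25 = -123
  a_8 = 2·-123 + -1·-68 + 1·-38 = -216
  a_9 = 2·-216 + -1·-123 + 1·-68 = -377
  a_10 = 2·-377 + -1·-216 + 1·-123 = -661
  a_11 = 2·-661 + -1·-377 + 1·-216 = -1161
  a_12 = 2·-1161 + -1·-661 + 1·-377 = -2038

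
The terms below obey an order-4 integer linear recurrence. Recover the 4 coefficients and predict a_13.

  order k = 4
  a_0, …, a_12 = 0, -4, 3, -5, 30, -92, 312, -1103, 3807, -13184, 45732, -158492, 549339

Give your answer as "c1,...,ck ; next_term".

-3,1,-3,-3 ; -1904153

  a_4 = -3·-5 + 1·3 + -3·-4 + -3·0 = 30
  a_5 = -3·30 + 1·-5 + -3·3 + -3·-4 = -92
  a_6 = -3·-92 + 1·30 + -3·-5 + -3·3 = 312
  a_7 = -3·312 + 1·-92 + -3·30 + -3·-5 = -1103
  a_8 = -3·-1103 + 1·312 + -3·-92 + -3·30 = 3807
  a_9 = -3·3807 + 1·-1103 + -3·312 + -3·-92 = -13184
  a_10 = -3·-13184 + 1·3807 + -3·-1103 + -3·312 = 45732
  a_11 = -3·45732 + 1·-13184 + -3·3807 + -3·-1103 = -158492
  a_12 = -3·-158492 + 1·45732 + -3·-13184 + -3·3807 = 549339
  a_13 = -3·549339 + 1·-158492 + -3·45732 + -3·-13184 = -1904153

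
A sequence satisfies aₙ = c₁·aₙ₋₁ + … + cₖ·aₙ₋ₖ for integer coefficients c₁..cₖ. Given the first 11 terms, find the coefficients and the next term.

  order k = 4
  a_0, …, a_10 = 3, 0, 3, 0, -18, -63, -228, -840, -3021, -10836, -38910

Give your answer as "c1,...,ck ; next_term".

4,-2,3,-4 ; -139671

  a_4 = 4·0 + -2·3 + 3·0 + -4·3 = -18
  a_5 = 4·-18 + -2·0 + 3·3 + -4·0 = -63
  a_6 = 4·-63 + -2·-18 + 3·0 + -4·3 = -228
  a_7 = 4·-228 + -2·-63 + 3·-18 + -4·0 = -840
  a_8 = 4·-840 + -2·-228 + 3·-63 + -4·-18 = -3021
  a_9 = 4·-3021 + -2·-840 + 3·-228 + -4·-63 = -10836
  a_10 = 4·-10836 + -2·-3021 + 3·-840 + -4·-228 = -38910
  a_11 = 4·-38910 + -2·-10836 + 3·-3021 + -4·-840 = -139671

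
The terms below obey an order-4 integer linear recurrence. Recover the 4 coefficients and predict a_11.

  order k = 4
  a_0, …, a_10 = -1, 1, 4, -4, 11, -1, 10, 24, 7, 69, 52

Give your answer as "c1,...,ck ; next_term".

0,2,2,-1 ; 128

  a_4 = 0·-4 + 2·4 + 2·1 + -1·-1 = 11
  a_5 = 0·11 + 2·-4 + 2·4 + -1·1 = -1
  a_6 = 0·-1 + 2·11 + 2·-4 + -1·4 = 10
  a_7 = 0·10 + 2·-1 + 2·11 + -1·-4 = 24
  a_8 = 0·24 + 2·10 + 2·-1 + -1·11 = 7
  a_9 = 0·7 + 2·24 + 2·10 + -1·-1 = 69
  a_10 = 0·69 + 2·7 + 2·24 + -1·10 = 52
  a_11 = 0·52 + 2·69 + 2·7 + -1·24 = 128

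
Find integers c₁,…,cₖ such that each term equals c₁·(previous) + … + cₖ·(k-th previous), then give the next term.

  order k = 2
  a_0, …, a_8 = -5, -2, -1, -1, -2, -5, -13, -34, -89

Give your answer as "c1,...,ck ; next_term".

3,-1 ; -233

  a_2 = 3·-2 + -1·-5 = -1
  a_3 = 3·-1 + -1·-2 = -1
  a_4 = 3·-1 + -1·-1 = -2
  a_5 = 3·-2 + -1·-1 = -5
  a_6 = 3·-5 + -1·-2 = -13
  a_7 = 3·-13 + -1·-5 = -34
  a_8 = 3·-34 + -1·-13 = -89
  a_9 = 3·-89 + -1·-34 = -233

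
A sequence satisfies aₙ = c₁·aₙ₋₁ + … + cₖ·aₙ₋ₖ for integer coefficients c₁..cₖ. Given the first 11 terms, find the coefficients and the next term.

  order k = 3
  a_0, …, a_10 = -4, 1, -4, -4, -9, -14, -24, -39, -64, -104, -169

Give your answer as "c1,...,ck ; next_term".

  a_3 = 2·-4 + 0·1 + -1·-4 = -4
  a_4 = 2·-4 + 0·-4 + -1·1 = -9
  a_5 = 2·-9 + 0·-4 + -1·-4 = -14
  a_6 = 2·-14 + 0·-9 + -1·-4 = -24
  a_7 = 2·-24 + 0·-14 + -1·-9 = -39
  a_8 = 2·-39 + 0·-24 + -1·-14 = -64
  a_9 = 2·-64 + 0·-39 + -1·-24 = -104
  a_10 = 2·-104 + 0·-64 + -1·-39 = -169
  a_11 = 2·-169 + 0·-104 + -1·-64 = -274

2,0,-1 ; -274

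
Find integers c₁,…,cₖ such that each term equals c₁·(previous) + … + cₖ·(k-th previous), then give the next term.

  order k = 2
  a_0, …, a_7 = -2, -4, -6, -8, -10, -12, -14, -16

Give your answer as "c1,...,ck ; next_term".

2,-1 ; -18

  a_2 = 2·-4 + -1·-2 = -6
  a_3 = 2·-6 + -1·-4 = -8
  a_4 = 2·-8 + -1·-6 = -10
  a_5 = 2·-10 + -1·-8 = -12
  a_6 = 2·-12 + -1·-10 = -14
  a_7 = 2·-14 + -1·-12 = -16
  a_8 = 2·-16 + -1·-14 = -18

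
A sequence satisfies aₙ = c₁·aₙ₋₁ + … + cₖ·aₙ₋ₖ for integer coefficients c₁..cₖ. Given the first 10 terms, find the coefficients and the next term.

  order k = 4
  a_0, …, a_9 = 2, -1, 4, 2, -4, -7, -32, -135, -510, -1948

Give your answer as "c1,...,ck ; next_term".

  a_4 = 4·2 + -1·4 + 2·-1 + -3·2 = -4
  a_5 = 4·-4 + -1·2 + 2·4 + -3·-1 = -7
  a_6 = 4·-7 + -1·-4 + 2·2 + -3·4 = -32
  a_7 = 4·-32 + -1·-7 + 2·-4 + -3·2 = -135
  a_8 = 4·-135 + -1·-32 + 2·-7 + -3·-4 = -510
  a_9 = 4·-510 + -1·-135 + 2·-32 + -3·-7 = -1948
  a_10 = 4·-1948 + -1·-510 + 2·-135 + -3·-32 = -7456

4,-1,2,-3 ; -7456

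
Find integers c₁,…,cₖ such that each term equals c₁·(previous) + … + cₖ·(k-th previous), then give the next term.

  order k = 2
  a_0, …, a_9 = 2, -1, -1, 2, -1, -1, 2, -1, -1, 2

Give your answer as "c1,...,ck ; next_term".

-1,-1 ; -1

  a_2 = -1·-1 + -1·2 = -1
  a_3 = -1·-1 + -1·-1 = 2
  a_4 = -1·2 + -1·-1 = -1
  a_5 = -1·-1 + -1·2 = -1
  a_6 = -1·-1 + -1·-1 = 2
  a_7 = -1·2 + -1·-1 = -1
  a_8 = -1·-1 + -1·2 = -1
  a_9 = -1·-1 + -1·-1 = 2
  a_10 = -1·2 + -1·-1 = -1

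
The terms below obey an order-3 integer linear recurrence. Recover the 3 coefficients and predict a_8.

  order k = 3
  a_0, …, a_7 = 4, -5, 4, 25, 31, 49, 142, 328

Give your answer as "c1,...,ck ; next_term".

2,-1,3 ; 661

  a_3 = 2·4 + -1·-5 + 3·4 = 25
  a_4 = 2·25 + -1·4 + 3·-5 = 31
  a_5 = 2·31 + -1·25 + 3·4 = 49
  a_6 = 2·49 + -1·31 + 3·25 = 142
  a_7 = 2·142 + -1·49 + 3·31 = 328
  a_8 = 2·328 + -1·142 + 3·49 = 661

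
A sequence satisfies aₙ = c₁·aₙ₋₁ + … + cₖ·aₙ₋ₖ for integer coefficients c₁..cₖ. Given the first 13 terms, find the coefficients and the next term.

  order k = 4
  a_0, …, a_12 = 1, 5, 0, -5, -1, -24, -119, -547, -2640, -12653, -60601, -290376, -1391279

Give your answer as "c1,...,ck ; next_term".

  a_4 = 4·-5 + 3·0 + 4·5 + -1·1 = -1
  a_5 = 4·-1 + 3·-5 + 4·0 + -1·5 = -24
  a_6 = 4·-24 + 3·-1 + 4·-5 + -1·0 = -119
  a_7 = 4·-119 + 3·-24 + 4·-1 + -1·-5 = -547
  a_8 = 4·-547 + 3·-119 + 4·-24 + -1·-1 = -2640
  a_9 = 4·-2640 + 3·-547 + 4·-119 + -1·-24 = -12653
  a_10 = 4·-12653 + 3·-2640 + 4·-547 + -1·-119 = -60601
  a_11 = 4·-60601 + 3·-12653 + 4·-2640 + -1·-547 = -290376
  a_12 = 4·-290376 + 3·-60601 + 4·-12653 + -1·-2640 = -1391279
  a_13 = 4·-1391279 + 3·-290376 + 4·-60601 + -1·-12653 = -6665995

4,3,4,-1 ; -6665995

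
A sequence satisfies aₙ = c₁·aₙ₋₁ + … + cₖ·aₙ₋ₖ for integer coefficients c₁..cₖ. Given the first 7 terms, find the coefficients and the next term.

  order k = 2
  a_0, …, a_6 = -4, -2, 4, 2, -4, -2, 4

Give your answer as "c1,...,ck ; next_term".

  a_2 = 0·-2 + -1·-4 = 4
  a_3 = 0·4 + -1·-2 = 2
  a_4 = 0·2 + -1·4 = -4
  a_5 = 0·-4 + -1·2 = -2
  a_6 = 0·-2 + -1·-4 = 4
  a_7 = 0·4 + -1·-2 = 2

0,-1 ; 2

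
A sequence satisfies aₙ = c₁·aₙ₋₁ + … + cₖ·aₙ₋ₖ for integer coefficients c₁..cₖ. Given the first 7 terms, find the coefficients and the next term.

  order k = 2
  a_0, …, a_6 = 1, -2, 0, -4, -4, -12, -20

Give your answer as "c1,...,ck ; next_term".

1,2 ; -44

  a_2 = 1·-2 + 2·1 = 0
  a_3 = 1·0 + 2·-2 = -4
  a_4 = 1·-4 + 2·0 = -4
  a_5 = 1·-4 + 2·-4 = -12
  a_6 = 1·-12 + 2·-4 = -20
  a_7 = 1·-20 + 2·-12 = -44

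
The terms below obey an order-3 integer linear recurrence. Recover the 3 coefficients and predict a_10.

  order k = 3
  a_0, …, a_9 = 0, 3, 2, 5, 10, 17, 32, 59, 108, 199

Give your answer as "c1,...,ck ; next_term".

  a_3 = 1·2 + 1·3 + 1·0 = 5
  a_4 = 1·5 + 1·2 + 1·3 = 10
  a_5 = 1·10 + 1·5 + 1·2 = 17
  a_6 = 1·17 + 1·10 + 1·5 = 32
  a_7 = 1·32 + 1·17 + 1·10 = 59
  a_8 = 1·59 + 1·32 + 1·17 = 108
  a_9 = 1·108 + 1·59 + 1·32 = 199
  a_10 = 1·199 + 1·108 + 1·59 = 366

1,1,1 ; 366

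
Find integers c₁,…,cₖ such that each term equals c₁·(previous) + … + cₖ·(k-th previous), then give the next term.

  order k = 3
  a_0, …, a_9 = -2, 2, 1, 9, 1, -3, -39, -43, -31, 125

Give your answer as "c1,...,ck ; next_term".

1,0,-4 ; 297

  a_3 = 1·1 + 0·2 + -4·-2 = 9
  a_4 = 1·9 + 0·1 + -4·2 = 1
  a_5 = 1·1 + 0·9 + -4·1 = -3
  a_6 = 1·-3 + 0·1 + -4·9 = -39
  a_7 = 1·-39 + 0·-3 + -4·1 = -43
  a_8 = 1·-43 + 0·-39 + -4·-3 = -31
  a_9 = 1·-31 + 0·-43 + -4·-39 = 125
  a_10 = 1·125 + 0·-31 + -4·-43 = 297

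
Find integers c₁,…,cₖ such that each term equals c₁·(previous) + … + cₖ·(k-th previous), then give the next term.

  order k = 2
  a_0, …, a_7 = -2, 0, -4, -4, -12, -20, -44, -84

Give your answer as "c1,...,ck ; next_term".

  a_2 = 1·0 + 2·-2 = -4
  a_3 = 1·-4 + 2·0 = -4
  a_4 = 1·-4 + 2·-4 = -12
  a_5 = 1·-12 + 2·-4 = -20
  a_6 = 1·-20 + 2·-12 = -44
  a_7 = 1·-44 + 2·-20 = -84
  a_8 = 1·-84 + 2·-44 = -172

1,2 ; -172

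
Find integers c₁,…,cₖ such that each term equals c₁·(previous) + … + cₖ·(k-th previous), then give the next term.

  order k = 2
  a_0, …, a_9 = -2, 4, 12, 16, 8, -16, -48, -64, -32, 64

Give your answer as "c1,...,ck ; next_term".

2,-2 ; 192

  a_2 = 2·4 + -2·-2 = 12
  a_3 = 2·12 + -2·4 = 16
  a_4 = 2·16 + -2·12 = 8
  a_5 = 2·8 + -2·16 = -16
  a_6 = 2·-16 + -2·8 = -48
  a_7 = 2·-48 + -2·-16 = -64
  a_8 = 2·-64 + -2·-48 = -32
  a_9 = 2·-32 + -2·-64 = 64
  a_10 = 2·64 + -2·-32 = 192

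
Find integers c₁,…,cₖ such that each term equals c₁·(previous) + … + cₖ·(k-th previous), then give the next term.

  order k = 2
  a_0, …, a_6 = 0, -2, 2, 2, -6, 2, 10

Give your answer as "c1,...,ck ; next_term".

-1,-2 ; -14

  a_2 = -1·-2 + -2·0 = 2
  a_3 = -1·2 + -2·-2 = 2
  a_4 = -1·2 + -2·2 = -6
  a_5 = -1·-6 + -2·2 = 2
  a_6 = -1·2 + -2·-6 = 10
  a_7 = -1·10 + -2·2 = -14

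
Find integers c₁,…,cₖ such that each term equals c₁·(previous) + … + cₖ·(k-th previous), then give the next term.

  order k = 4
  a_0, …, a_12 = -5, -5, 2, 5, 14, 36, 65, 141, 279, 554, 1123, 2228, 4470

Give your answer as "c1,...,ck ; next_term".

1,2,1,-2 ; 8941

  a_4 = 1·5 + 2·2 + 1·-5 + -2·-5 = 14
  a_5 = 1·14 + 2·5 + 1·2 + -2·-5 = 36
  a_6 = 1·36 + 2·14 + 1·5 + -2·2 = 65
  a_7 = 1·65 + 2·36 + 1·14 + -2·5 = 141
  a_8 = 1·141 + 2·65 + 1·36 + -2·14 = 279
  a_9 = 1·279 + 2·141 + 1·65 + -2·36 = 554
  a_10 = 1·554 + 2·279 + 1·141 + -2·65 = 1123
  a_11 = 1·1123 + 2·554 + 1·279 + -2·141 = 2228
  a_12 = 1·2228 + 2·1123 + 1·554 + -2·279 = 4470
  a_13 = 1·4470 + 2·2228 + 1·1123 + -2·554 = 8941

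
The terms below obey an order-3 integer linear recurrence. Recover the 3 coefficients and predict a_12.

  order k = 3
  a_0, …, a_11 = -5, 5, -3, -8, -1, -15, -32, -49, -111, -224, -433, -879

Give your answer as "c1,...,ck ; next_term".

  a_3 = 1·-3 + 1·5 + 2·-5 = -8
  a_4 = 1·-8 + 1·-3 + 2·5 = -1
  a_5 = 1·-1 + 1·-8 + 2·-3 = -15
  a_6 = 1·-15 + 1·-1 + 2·-8 = -32
  a_7 = 1·-32 + 1·-15 + 2·-1 = -49
  a_8 = 1·-49 + 1·-32 + 2·-15 = -111
  a_9 = 1·-111 + 1·-49 + 2·-32 = -224
  a_10 = 1·-224 + 1·-111 + 2·-49 = -433
  a_11 = 1·-433 + 1·-224 + 2·-111 = -879
  a_12 = 1·-879 + 1·-433 + 2·-224 = -1760

1,1,2 ; -1760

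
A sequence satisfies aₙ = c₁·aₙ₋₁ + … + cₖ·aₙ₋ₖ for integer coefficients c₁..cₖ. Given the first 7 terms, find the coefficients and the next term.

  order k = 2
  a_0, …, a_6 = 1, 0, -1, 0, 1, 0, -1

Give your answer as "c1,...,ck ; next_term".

0,-1 ; 0

  a_2 = 0·0 + -1·1 = -1
  a_3 = 0·-1 + -1·0 = 0
  a_4 = 0·0 + -1·-1 = 1
  a_5 = 0·1 + -1·0 = 0
  a_6 = 0·0 + -1·1 = -1
  a_7 = 0·-1 + -1·0 = 0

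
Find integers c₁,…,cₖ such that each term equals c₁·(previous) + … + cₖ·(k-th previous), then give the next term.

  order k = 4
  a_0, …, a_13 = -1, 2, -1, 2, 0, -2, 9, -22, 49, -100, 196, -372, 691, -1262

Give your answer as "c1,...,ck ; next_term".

  a_4 = -2·2 + 1·-1 + 2·2 + -1·-1 = 0
  a_5 = -2·0 + 1·2 + 2·-1 + -1·2 = -2
  a_6 = -2·-2 + 1·0 + 2·2 + -1·-1 = 9
  a_7 = -2·9 + 1·-2 + 2·0 + -1·2 = -22
  a_8 = -2·-22 + 1·9 + 2·-2 + -1·0 = 49
  a_9 = -2·49 + 1·-22 + 2·9 + -1·-2 = -100
  a_10 = -2·-100 + 1·49 + 2·-22 + -1·9 = 196
  a_11 = -2·196 + 1·-100 + 2·49 + -1·-22 = -372
  a_12 = -2·-372 + 1·196 + 2·-100 + -1·49 = 691
  a_13 = -2·691 + 1·-372 + 2·196 + -1·-100 = -1262
  a_14 = -2·-1262 + 1·691 + 2·-372 + -1·196 = 2275

-2,1,2,-1 ; 2275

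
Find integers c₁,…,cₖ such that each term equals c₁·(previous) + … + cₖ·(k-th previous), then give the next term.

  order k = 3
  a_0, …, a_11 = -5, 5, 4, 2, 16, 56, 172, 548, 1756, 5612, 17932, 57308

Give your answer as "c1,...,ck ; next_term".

3,0,2 ; 183148

  a_3 = 3·4 + 0·5 + 2·-5 = 2
  a_4 = 3·2 + 0·4 + 2·5 = 16
  a_5 = 3·16 + 0·2 + 2·4 = 56
  a_6 = 3·56 + 0·16 + 2·2 = 172
  a_7 = 3·172 + 0·56 + 2·16 = 548
  a_8 = 3·548 + 0·172 + 2·56 = 1756
  a_9 = 3·1756 + 0·548 + 2·172 = 5612
  a_10 = 3·5612 + 0·1756 + 2·548 = 17932
  a_11 = 3·17932 + 0·5612 + 2·1756 = 57308
  a_12 = 3·57308 + 0·17932 + 2·5612 = 183148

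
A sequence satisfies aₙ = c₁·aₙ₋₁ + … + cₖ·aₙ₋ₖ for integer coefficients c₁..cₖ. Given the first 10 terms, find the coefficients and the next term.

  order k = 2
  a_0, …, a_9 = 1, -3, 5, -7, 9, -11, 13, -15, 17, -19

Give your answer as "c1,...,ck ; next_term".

-2,-1 ; 21

  a_2 = -2·-3 + -1·1 = 5
  a_3 = -2·5 + -1·-3 = -7
  a_4 = -2·-7 + -1·5 = 9
  a_5 = -2·9 + -1·-7 = -11
  a_6 = -2·-11 + -1·9 = 13
  a_7 = -2·13 + -1·-11 = -15
  a_8 = -2·-15 + -1·13 = 17
  a_9 = -2·17 + -1·-15 = -19
  a_10 = -2·-19 + -1·17 = 21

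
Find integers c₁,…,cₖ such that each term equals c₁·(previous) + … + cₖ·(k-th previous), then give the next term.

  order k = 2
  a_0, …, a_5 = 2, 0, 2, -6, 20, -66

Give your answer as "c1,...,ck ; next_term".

-3,1 ; 218

  a_2 = -3·0 + 1·2 = 2
  a_3 = -3·2 + 1·0 = -6
  a_4 = -3·-6 + 1·2 = 20
  a_5 = -3·20 + 1·-6 = -66
  a_6 = -3·-66 + 1·20 = 218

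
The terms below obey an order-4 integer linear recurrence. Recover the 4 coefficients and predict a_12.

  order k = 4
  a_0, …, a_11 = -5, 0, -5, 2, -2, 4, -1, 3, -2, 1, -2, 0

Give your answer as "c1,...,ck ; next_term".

  a_4 = -1·2 + 1·-5 + 0·0 + -1·-5 = -2
  a_5 = -1·-2 + 1·2 + 0·-5 + -1·0 = 4
  a_6 = -1·4 + 1·-2 + 0·2 + -1·-5 = -1
  a_7 = -1·-1 + 1·4 + 0·-2 + -1·2 = 3
  a_8 = -1·3 + 1·-1 + 0·4 + -1·-2 = -2
  a_9 = -1·-2 + 1·3 + 0·-1 + -1·4 = 1
  a_10 = -1·1 + 1·-2 + 0·3 + -1·-1 = -2
  a_11 = -1·-2 + 1·1 + 0·-2 + -1·3 = 0
  a_12 = -1·0 + 1·-2 + 0·1 + -1·-2 = 0

-1,1,0,-1 ; 0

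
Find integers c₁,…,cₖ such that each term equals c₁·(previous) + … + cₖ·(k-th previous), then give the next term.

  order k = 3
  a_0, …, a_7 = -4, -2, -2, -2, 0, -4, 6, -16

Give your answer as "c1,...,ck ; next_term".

  a_3 = -2·-2 + 1·-2 + 1·-4 = -2
  a_4 = -2·-2 + 1·-2 + 1·-2 = 0
  a_5 = -2·0 + 1·-2 + 1·-2 = -4
  a_6 = -2·-4 + 1·0 + 1·-2 = 6
  a_7 = -2·6 + 1·-4 + 1·0 = -16
  a_8 = -2·-16 + 1·6 + 1·-4 = 34

-2,1,1 ; 34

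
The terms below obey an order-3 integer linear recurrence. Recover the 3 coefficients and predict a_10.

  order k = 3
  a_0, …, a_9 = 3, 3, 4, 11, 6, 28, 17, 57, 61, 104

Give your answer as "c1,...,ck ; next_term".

-1,2,3 ; 189

  a_3 = -1·4 + 2·3 + 3·3 = 11
  a_4 = -1·11 + 2·4 + 3·3 = 6
  a_5 = -1·6 + 2·11 + 3·4 = 28
  a_6 = -1·28 + 2·6 + 3·11 = 17
  a_7 = -1·17 + 2·28 + 3·6 = 57
  a_8 = -1·57 + 2·17 + 3·28 = 61
  a_9 = -1·61 + 2·57 + 3·17 = 104
  a_10 = -1·104 + 2·61 + 3·57 = 189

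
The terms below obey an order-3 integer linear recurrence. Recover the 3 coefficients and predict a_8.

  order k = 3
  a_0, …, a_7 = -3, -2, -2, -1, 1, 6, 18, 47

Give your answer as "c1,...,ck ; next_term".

  a_3 = 3·-2 + -1·-2 + -1·-3 = -1
  a_4 = 3·-1 + -1·-2 + -1·-2 = 1
  a_5 = 3·1 + -1·-1 + -1·-2 = 6
  a_6 = 3·6 + -1·1 + -1·-1 = 18
  a_7 = 3·18 + -1·6 + -1·1 = 47
  a_8 = 3·47 + -1·18 + -1·6 = 117

3,-1,-1 ; 117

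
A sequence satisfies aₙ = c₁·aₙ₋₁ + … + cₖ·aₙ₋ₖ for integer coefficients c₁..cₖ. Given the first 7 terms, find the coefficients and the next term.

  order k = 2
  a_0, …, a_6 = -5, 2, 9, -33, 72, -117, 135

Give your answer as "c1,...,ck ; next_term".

  a_2 = -3·2 + -3·-5 = 9
  a_3 = -3·9 + -3·2 = -33
  a_4 = -3·-33 + -3·9 = 72
  a_5 = -3·72 + -3·-33 = -117
  a_6 = -3·-117 + -3·72 = 135
  a_7 = -3·135 + -3·-117 = -54

-3,-3 ; -54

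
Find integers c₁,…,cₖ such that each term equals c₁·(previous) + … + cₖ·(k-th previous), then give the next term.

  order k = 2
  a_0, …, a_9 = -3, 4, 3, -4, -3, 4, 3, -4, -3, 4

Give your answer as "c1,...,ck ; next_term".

0,-1 ; 3

  a_2 = 0·4 + -1·-3 = 3
  a_3 = 0·3 + -1·4 = -4
  a_4 = 0·-4 + -1·3 = -3
  a_5 = 0·-3 + -1·-4 = 4
  a_6 = 0·4 + -1·-3 = 3
  a_7 = 0·3 + -1·4 = -4
  a_8 = 0·-4 + -1·3 = -3
  a_9 = 0·-3 + -1·-4 = 4
  a_10 = 0·4 + -1·-3 = 3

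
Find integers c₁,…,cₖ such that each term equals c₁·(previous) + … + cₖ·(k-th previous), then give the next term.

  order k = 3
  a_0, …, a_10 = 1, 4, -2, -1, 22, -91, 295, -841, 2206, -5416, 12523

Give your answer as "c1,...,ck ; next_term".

  a_3 = -4·-2 + -3·4 + 3·1 = -1
  a_4 = -4·-1 + -3·-2 + 3·4 = 22
  a_5 = -4·22 + -3·-1 + 3·-2 = -91
  a_6 = -4·-91 + -3·22 + 3·-1 = 295
  a_7 = -4·295 + -3·-91 + 3·22 = -841
  a_8 = -4·-841 + -3·295 + 3·-91 = 2206
  a_9 = -4·2206 + -3·-841 + 3·295 = -5416
  a_10 = -4·-5416 + -3·2206 + 3·-841 = 12523
  a_11 = -4·12523 + -3·-5416 + 3·2206 = -27226

-4,-3,3 ; -27226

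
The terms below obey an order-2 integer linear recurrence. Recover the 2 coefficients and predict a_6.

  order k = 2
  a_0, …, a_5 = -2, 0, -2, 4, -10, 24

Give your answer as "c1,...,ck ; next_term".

  a_2 = -2·0 + 1·-2 = -2
  a_3 = -2·-2 + 1·0 = 4
  a_4 = -2·4 + 1·-2 = -10
  a_5 = -2·-10 + 1·4 = 24
  a_6 = -2·24 + 1·-10 = -58

-2,1 ; -58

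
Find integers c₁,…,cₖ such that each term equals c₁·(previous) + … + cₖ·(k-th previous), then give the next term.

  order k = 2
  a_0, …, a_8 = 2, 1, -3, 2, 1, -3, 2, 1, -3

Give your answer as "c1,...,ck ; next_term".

  a_2 = -1·1 + -1·2 = -3
  a_3 = -1·-3 + -1·1 = 2
  a_4 = -1·2 + -1·-3 = 1
  a_5 = -1·1 + -1·2 = -3
  a_6 = -1·-3 + -1·1 = 2
  a_7 = -1·2 + -1·-3 = 1
  a_8 = -1·1 + -1·2 = -3
  a_9 = -1·-3 + -1·1 = 2

-1,-1 ; 2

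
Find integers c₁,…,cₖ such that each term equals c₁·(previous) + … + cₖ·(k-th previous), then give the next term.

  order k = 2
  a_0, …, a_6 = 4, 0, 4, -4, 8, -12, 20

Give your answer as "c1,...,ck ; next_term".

  a_2 = -1·0 + 1·4 = 4
  a_3 = -1·4 + 1·0 = -4
  a_4 = -1·-4 + 1·4 = 8
  a_5 = -1·8 + 1·-4 = -12
  a_6 = -1·-12 + 1·8 = 20
  a_7 = -1·20 + 1·-12 = -32

-1,1 ; -32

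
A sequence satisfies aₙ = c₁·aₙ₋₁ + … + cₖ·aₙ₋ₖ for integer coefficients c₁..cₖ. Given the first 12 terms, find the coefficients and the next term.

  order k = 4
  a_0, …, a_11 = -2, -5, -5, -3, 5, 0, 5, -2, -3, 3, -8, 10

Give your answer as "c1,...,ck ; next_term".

-1,0,0,-1 ; -7

  a_4 = -1·-3 + 0·-5 + 0·-5 + -1·-2 = 5
  a_5 = -1·5 + 0·-3 + 0·-5 + -1·-5 = 0
  a_6 = -1·0 + 0·5 + 0·-3 + -1·-5 = 5
  a_7 = -1·5 + 0·0 + 0·5 + -1·-3 = -2
  a_8 = -1·-2 + 0·5 + 0·0 + -1·5 = -3
  a_9 = -1·-3 + 0·-2 + 0·5 + -1·0 = 3
  a_10 = -1·3 + 0·-3 + 0·-2 + -1·5 = -8
  a_11 = -1·-8 + 0·3 + 0·-3 + -1·-2 = 10
  a_12 = -1·10 + 0·-8 + 0·3 + -1·-3 = -7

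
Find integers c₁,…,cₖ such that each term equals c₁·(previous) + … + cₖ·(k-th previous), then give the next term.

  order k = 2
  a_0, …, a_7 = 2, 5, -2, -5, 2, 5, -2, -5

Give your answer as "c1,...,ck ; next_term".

  a_2 = 0·5 + -1·2 = -2
  a_3 = 0·-2 + -1·5 = -5
  a_4 = 0·-5 + -1·-2 = 2
  a_5 = 0·2 + -1·-5 = 5
  a_6 = 0·5 + -1·2 = -2
  a_7 = 0·-2 + -1·5 = -5
  a_8 = 0·-5 + -1·-2 = 2

0,-1 ; 2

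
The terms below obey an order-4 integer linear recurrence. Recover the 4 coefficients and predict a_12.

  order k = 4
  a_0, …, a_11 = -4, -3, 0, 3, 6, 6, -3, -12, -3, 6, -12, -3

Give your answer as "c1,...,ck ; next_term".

  a_4 = 1·3 + -3·0 + 3·-3 + -3·-4 = 6
  a_5 = 1·6 + -3·3 + 3·0 + -3·-3 = 6
  a_6 = 1·6 + -3·6 + 3·3 + -3·0 = -3
  a_7 = 1·-3 + -3·6 + 3·6 + -3·3 = -12
  a_8 = 1·-12 + -3·-3 + 3·6 + -3·6 = -3
  a_9 = 1·-3 + -3·-12 + 3·-3 + -3·6 = 6
  a_10 = 1·6 + -3·-3 + 3·-12 + -3·-3 = -12
  a_11 = 1·-12 + -3·6 + 3·-3 + -3·-12 = -3
  a_12 = 1·-3 + -3·-12 + 3·6 + -3·-3 = 60

1,-3,3,-3 ; 60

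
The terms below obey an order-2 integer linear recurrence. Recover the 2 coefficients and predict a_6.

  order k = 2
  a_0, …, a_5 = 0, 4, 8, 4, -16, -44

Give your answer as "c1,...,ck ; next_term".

  a_2 = 2·4 + -3·0 = 8
  a_3 = 2·8 + -3·4 = 4
  a_4 = 2·4 + -3·8 = -16
  a_5 = 2·-16 + -3·4 = -44
  a_6 = 2·-44 + -3·-16 = -40

2,-3 ; -40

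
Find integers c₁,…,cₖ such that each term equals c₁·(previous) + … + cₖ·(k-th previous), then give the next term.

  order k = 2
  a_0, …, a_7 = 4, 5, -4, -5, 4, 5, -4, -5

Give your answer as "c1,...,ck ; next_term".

0,-1 ; 4

  a_2 = 0·5 + -1·4 = -4
  a_3 = 0·-4 + -1·5 = -5
  a_4 = 0·-5 + -1·-4 = 4
  a_5 = 0·4 + -1·-5 = 5
  a_6 = 0·5 + -1·4 = -4
  a_7 = 0·-4 + -1·5 = -5
  a_8 = 0·-5 + -1·-4 = 4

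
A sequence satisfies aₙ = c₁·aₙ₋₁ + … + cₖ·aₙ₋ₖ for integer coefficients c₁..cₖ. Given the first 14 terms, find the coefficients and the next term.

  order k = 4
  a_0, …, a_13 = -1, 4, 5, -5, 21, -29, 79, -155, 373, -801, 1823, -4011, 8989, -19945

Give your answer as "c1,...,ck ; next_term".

-2,1,2,2 ; 44503

  a_4 = -2·-5 + 1·5 + 2·4 + 2·-1 = 21
  a_5 = -2·21 + 1·-5 + 2·5 + 2·4 = -29
  a_6 = -2·-29 + 1·21 + 2·-5 + 2·5 = 79
  a_7 = -2·79 + 1·-29 + 2·21 + 2·-5 = -155
  a_8 = -2·-155 + 1·79 + 2·-29 + 2·21 = 373
  a_9 = -2·373 + 1·-155 + 2·79 + 2·-29 = -801
  a_10 = -2·-801 + 1·373 + 2·-155 + 2·79 = 1823
  a_11 = -2·1823 + 1·-801 + 2·373 + 2·-155 = -4011
  a_12 = -2·-4011 + 1·1823 + 2·-801 + 2·373 = 8989
  a_13 = -2·8989 + 1·-4011 + 2·1823 + 2·-801 = -19945
  a_14 = -2·-19945 + 1·8989 + 2·-4011 + 2·1823 = 44503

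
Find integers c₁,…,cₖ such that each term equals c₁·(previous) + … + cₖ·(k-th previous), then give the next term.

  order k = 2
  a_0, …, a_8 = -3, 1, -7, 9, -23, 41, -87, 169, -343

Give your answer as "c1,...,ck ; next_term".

-1,2 ; 681

  a_2 = -1·1 + 2·-3 = -7
  a_3 = -1·-7 + 2·1 = 9
  a_4 = -1·9 + 2·-7 = -23
  a_5 = -1·-23 + 2·9 = 41
  a_6 = -1·41 + 2·-23 = -87
  a_7 = -1·-87 + 2·41 = 169
  a_8 = -1·169 + 2·-87 = -343
  a_9 = -1·-343 + 2·169 = 681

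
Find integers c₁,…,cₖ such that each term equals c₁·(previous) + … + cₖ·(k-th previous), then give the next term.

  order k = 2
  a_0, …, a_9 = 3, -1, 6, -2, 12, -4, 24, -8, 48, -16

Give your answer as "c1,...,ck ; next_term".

0,2 ; 96

  a_2 = 0·-1 + 2·3 = 6
  a_3 = 0·6 + 2·-1 = -2
  a_4 = 0·-2 + 2·6 = 12
  a_5 = 0·12 + 2·-2 = -4
  a_6 = 0·-4 + 2·12 = 24
  a_7 = 0·24 + 2·-4 = -8
  a_8 = 0·-8 + 2·24 = 48
  a_9 = 0·48 + 2·-8 = -16
  a_10 = 0·-16 + 2·48 = 96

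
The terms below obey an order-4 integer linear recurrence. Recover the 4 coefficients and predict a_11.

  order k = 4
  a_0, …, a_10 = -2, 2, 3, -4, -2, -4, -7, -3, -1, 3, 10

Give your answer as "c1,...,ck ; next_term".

  a_4 = 1·-4 + 0·3 + 0·2 + -1·-2 = -2
  a_5 = 1·-2 + 0·-4 + 0·3 + -1·2 = -4
  a_6 = 1·-4 + 0·-2 + 0·-4 + -1·3 = -7
  a_7 = 1·-7 + 0·-4 + 0·-2 + -1·-4 = -3
  a_8 = 1·-3 + 0·-7 + 0·-4 + -1·-2 = -1
  a_9 = 1·-1 + 0·-3 + 0·-7 + -1·-4 = 3
  a_10 = 1·3 + 0·-1 + 0·-3 + -1·-7 = 10
  a_11 = 1·10 + 0·3 + 0·-1 + -1·-3 = 13

1,0,0,-1 ; 13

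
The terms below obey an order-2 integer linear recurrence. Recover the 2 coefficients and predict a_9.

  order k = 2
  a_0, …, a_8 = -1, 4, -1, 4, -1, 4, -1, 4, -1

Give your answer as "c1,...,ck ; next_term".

  a_2 = 0·4 + 1·-1 = -1
  a_3 = 0·-1 + 1·4 = 4
  a_4 = 0·4 + 1·-1 = -1
  a_5 = 0·-1 + 1·4 = 4
  a_6 = 0·4 + 1·-1 = -1
  a_7 = 0·-1 + 1·4 = 4
  a_8 = 0·4 + 1·-1 = -1
  a_9 = 0·-1 + 1·4 = 4

0,1 ; 4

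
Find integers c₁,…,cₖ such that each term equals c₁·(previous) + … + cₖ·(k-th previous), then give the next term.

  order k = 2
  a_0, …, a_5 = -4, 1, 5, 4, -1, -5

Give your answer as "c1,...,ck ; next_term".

1,-1 ; -4

  a_2 = 1·1 + -1·-4 = 5
  a_3 = 1·5 + -1·1 = 4
  a_4 = 1·4 + -1·5 = -1
  a_5 = 1·-1 + -1·4 = -5
  a_6 = 1·-5 + -1·-1 = -4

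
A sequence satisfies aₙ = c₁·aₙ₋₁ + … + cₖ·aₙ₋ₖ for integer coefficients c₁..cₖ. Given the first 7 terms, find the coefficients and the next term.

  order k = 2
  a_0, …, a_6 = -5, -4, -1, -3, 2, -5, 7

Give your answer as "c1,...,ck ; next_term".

  a_2 = -1·-4 + 1·-5 = -1
  a_3 = -1·-1 + 1·-4 = -3
  a_4 = -1·-3 + 1·-1 = 2
  a_5 = -1·2 + 1·-3 = -5
  a_6 = -1·-5 + 1·2 = 7
  a_7 = -1·7 + 1·-5 = -12

-1,1 ; -12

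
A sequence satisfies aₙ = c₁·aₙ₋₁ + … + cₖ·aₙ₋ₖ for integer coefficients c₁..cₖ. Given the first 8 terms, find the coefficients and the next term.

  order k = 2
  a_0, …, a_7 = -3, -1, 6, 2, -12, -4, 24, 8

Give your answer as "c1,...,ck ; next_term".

  a_2 = 0·-1 + -2·-3 = 6
  a_3 = 0·6 + -2·-1 = 2
  a_4 = 0·2 + -2·6 = -12
  a_5 = 0·-12 + -2·2 = -4
  a_6 = 0·-4 + -2·-12 = 24
  a_7 = 0·24 + -2·-4 = 8
  a_8 = 0·8 + -2·24 = -48

0,-2 ; -48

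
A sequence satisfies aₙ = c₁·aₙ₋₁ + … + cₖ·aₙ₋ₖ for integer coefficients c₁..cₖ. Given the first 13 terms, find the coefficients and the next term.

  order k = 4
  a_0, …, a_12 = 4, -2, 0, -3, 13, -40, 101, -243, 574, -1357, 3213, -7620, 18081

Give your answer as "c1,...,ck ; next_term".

  a_4 = -3·-3 + -1·0 + 2·-2 + 2·4 = 13
  a_5 = -3·13 + -1·-3 + 2·0 + 2·-2 = -40
  a_6 = -3·-40 + -1·13 + 2·-3 + 2·0 = 101
  a_7 = -3·101 + -1·-40 + 2·13 + 2·-3 = -243
  a_8 = -3·-243 + -1·101 + 2·-40 + 2·13 = 574
  a_9 = -3·574 + -1·-243 + 2·101 + 2·-40 = -1357
  a_10 = -3·-1357 + -1·574 + 2·-243 + 2·101 = 3213
  a_11 = -3·3213 + -1·-1357 + 2·574 + 2·-243 = -7620
  a_12 = -3·-7620 + -1·3213 + 2·-1357 + 2·574 = 18081
  a_13 = -3·18081 + -1·-7620 + 2·3213 + 2·-1357 = -42911

-3,-1,2,2 ; -42911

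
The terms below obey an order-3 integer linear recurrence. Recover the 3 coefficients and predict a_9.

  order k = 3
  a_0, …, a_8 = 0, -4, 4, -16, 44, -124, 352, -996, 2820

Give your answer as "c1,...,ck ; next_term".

  a_3 = -2·4 + 2·-4 + -1·0 = -16
  a_4 = -2·-16 + 2·4 + -1·-4 = 44
  a_5 = -2·44 + 2·-16 + -1·4 = -124
  a_6 = -2·-124 + 2·44 + -1·-16 = 352
  a_7 = -2·352 + 2·-124 + -1·44 = -996
  a_8 = -2·-996 + 2·352 + -1·-124 = 2820
  a_9 = -2·2820 + 2·-996 + -1·352 = -7984

-2,2,-1 ; -7984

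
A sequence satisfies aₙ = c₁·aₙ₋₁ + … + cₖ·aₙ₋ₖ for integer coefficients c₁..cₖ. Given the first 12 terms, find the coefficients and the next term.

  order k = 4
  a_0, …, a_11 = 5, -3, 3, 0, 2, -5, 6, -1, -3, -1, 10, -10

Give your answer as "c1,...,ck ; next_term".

-1,-1,0,1 ; -3

  a_4 = -1·0 + -1·3 + 0·-3 + 1·5 = 2
  a_5 = -1·2 + -1·0 + 0·3 + 1·-3 = -5
  a_6 = -1·-5 + -1·2 + 0·0 + 1·3 = 6
  a_7 = -1·6 + -1·-5 + 0·2 + 1·0 = -1
  a_8 = -1·-1 + -1·6 + 0·-5 + 1·2 = -3
  a_9 = -1·-3 + -1·-1 + 0·6 + 1·-5 = -1
  a_10 = -1·-1 + -1·-3 + 0·-1 + 1·6 = 10
  a_11 = -1·10 + -1·-1 + 0·-3 + 1·-1 = -10
  a_12 = -1·-10 + -1·10 + 0·-1 + 1·-3 = -3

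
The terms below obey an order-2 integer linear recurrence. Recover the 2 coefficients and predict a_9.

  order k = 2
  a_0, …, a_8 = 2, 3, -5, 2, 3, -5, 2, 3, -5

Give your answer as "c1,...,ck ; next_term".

  a_2 = -1·3 + -1·2 = -5
  a_3 = -1·-5 + -1·3 = 2
  a_4 = -1·2 + -1·-5 = 3
  a_5 = -1·3 + -1·2 = -5
  a_6 = -1·-5 + -1·3 = 2
  a_7 = -1·2 + -1·-5 = 3
  a_8 = -1·3 + -1·2 = -5
  a_9 = -1·-5 + -1·3 = 2

-1,-1 ; 2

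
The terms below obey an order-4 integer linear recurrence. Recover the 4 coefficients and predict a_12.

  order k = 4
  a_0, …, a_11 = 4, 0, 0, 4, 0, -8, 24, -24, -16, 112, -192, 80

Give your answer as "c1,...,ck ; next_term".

  a_4 = -2·4 + -2·0 + 2·0 + 2·4 = 0
  a_5 = -2·0 + -2·4 + 2·0 + 2·0 = -8
  a_6 = -2·-8 + -2·0 + 2·4 + 2·0 = 24
  a_7 = -2·24 + -2·-8 + 2·0 + 2·4 = -24
  a_8 = -2·-24 + -2·24 + 2·-8 + 2·0 = -16
  a_9 = -2·-16 + -2·-24 + 2·24 + 2·-8 = 112
  a_10 = -2·112 + -2·-16 + 2·-24 + 2·24 = -192
  a_11 = -2·-192 + -2·112 + 2·-16 + 2·-24 = 80
  a_12 = -2·80 + -2·-192 + 2·112 + 2·-16 = 416

-2,-2,2,2 ; 416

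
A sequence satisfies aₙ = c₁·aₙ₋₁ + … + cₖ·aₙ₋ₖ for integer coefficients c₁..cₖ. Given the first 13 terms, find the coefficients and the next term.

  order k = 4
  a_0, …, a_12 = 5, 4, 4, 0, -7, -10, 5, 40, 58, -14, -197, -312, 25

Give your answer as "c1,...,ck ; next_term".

  a_4 = 2·0 + -3·4 + 0·4 + 1·5 = -7
  a_5 = 2·-7 + -3·0 + 0·4 + 1·4 = -10
  a_6 = 2·-10 + -3·-7 + 0·0 + 1·4 = 5
  a_7 = 2·5 + -3·-10 + 0·-7 + 1·0 = 40
  a_8 = 2·40 + -3·5 + 0·-10 + 1·-7 = 58
  a_9 = 2·58 + -3·40 + 0·5 + 1·-10 = -14
  a_10 = 2·-14 + -3·58 + 0·40 + 1·5 = -197
  a_11 = 2·-197 + -3·-14 + 0·58 + 1·40 = -312
  a_12 = 2·-312 + -3·-197 + 0·-14 + 1·58 = 25
  a_13 = 2·25 + -3·-312 + 0·-197 + 1·-14 = 972

2,-3,0,1 ; 972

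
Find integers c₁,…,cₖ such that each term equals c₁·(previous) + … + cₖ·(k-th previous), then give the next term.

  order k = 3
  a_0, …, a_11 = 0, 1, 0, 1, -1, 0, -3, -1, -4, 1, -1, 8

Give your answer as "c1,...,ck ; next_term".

1,1,-2 ; 5

  a_3 = 1·0 + 1·1 + -2·0 = 1
  a_4 = 1·1 + 1·0 + -2·1 = -1
  a_5 = 1·-1 + 1·1 + -2·0 = 0
  a_6 = 1·0 + 1·-1 + -2·1 = -3
  a_7 = 1·-3 + 1·0 + -2·-1 = -1
  a_8 = 1·-1 + 1·-3 + -2·0 = -4
  a_9 = 1·-4 + 1·-1 + -2·-3 = 1
  a_10 = 1·1 + 1·-4 + -2·-1 = -1
  a_11 = 1·-1 + 1·1 + -2·-4 = 8
  a_12 = 1·8 + 1·-1 + -2·1 = 5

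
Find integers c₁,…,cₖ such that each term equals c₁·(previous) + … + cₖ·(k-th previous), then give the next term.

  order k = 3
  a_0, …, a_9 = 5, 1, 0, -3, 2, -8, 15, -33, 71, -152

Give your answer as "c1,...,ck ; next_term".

  a_3 = -1·0 + 2·1 + -1·5 = -3
  a_4 = -1·-3 + 2·0 + -1·1 = 2
  a_5 = -1·2 + 2·-3 + -1·0 = -8
  a_6 = -1·-8 + 2·2 + -1·-3 = 15
  a_7 = -1·15 + 2·-8 + -1·2 = -33
  a_8 = -1·-33 + 2·15 + -1·-8 = 71
  a_9 = -1·71 + 2·-33 + -1·15 = -152
  a_10 = -1·-152 + 2·71 + -1·-33 = 327

-1,2,-1 ; 327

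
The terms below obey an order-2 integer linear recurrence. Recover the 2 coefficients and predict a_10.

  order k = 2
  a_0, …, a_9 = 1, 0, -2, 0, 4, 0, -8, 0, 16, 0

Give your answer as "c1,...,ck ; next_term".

  a_2 = 0·0 + -2·1 = -2
  a_3 = 0·-2 + -2·0 = 0
  a_4 = 0·0 + -2·-2 = 4
  a_5 = 0·4 + -2·0 = 0
  a_6 = 0·0 + -2·4 = -8
  a_7 = 0·-8 + -2·0 = 0
  a_8 = 0·0 + -2·-8 = 16
  a_9 = 0·16 + -2·0 = 0
  a_10 = 0·0 + -2·16 = -32

0,-2 ; -32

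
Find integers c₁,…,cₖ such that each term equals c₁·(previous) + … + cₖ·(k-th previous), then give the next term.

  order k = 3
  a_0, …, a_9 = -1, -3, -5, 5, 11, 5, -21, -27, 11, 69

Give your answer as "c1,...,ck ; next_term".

0,-1,-2 ; 43

  a_3 = 0·-5 + -1·-3 + -2·-1 = 5
  a_4 = 0·5 + -1·-5 + -2·-3 = 11
  a_5 = 0·11 + -1·5 + -2·-5 = 5
  a_6 = 0·5 + -1·11 + -2·5 = -21
  a_7 = 0·-21 + -1·5 + -2·11 = -27
  a_8 = 0·-27 + -1·-21 + -2·5 = 11
  a_9 = 0·11 + -1·-27 + -2·-21 = 69
  a_10 = 0·69 + -1·11 + -2·-27 = 43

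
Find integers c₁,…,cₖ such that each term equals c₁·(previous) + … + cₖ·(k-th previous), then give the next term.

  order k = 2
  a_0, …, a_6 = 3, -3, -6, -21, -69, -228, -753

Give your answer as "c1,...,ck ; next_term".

  a_2 = 3·-3 + 1·3 = -6
  a_3 = 3·-6 + 1·-3 = -21
  a_4 = 3·-21 + 1·-6 = -69
  a_5 = 3·-69 + 1·-21 = -228
  a_6 = 3·-228 + 1·-69 = -753
  a_7 = 3·-753 + 1·-228 = -2487

3,1 ; -2487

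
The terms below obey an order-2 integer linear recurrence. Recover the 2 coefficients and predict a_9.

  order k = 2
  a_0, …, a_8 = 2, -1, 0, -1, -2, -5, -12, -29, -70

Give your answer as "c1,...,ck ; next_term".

2,1 ; -169

  a_2 = 2·-1 + 1·2 = 0
  a_3 = 2·0 + 1·-1 = -1
  a_4 = 2·-1 + 1·0 = -2
  a_5 = 2·-2 + 1·-1 = -5
  a_6 = 2·-5 + 1·-2 = -12
  a_7 = 2·-12 + 1·-5 = -29
  a_8 = 2·-29 + 1·-12 = -70
  a_9 = 2·-70 + 1·-29 = -169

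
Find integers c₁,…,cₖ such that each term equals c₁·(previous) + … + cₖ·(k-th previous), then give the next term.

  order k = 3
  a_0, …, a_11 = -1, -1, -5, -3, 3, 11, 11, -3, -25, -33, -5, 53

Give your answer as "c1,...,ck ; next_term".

  a_3 = 1·-5 + -1·-1 + -1·-1 = -3
  a_4 = 1·-3 + -1·-5 + -1·-1 = 3
  a_5 = 1·3 + -1·-3 + -1·-5 = 11
  a_6 = 1·11 + -1·3 + -1·-3 = 11
  a_7 = 1·11 + -1·11 + -1·3 = -3
  a_8 = 1·-3 + -1·11 + -1·11 = -25
  a_9 = 1·-25 + -1·-3 + -1·11 = -33
  a_10 = 1·-33 + -1·-25 + -1·-3 = -5
  a_11 = 1·-5 + -1·-33 + -1·-25 = 53
  a_12 = 1·53 + -1·-5 + -1·-33 = 91

1,-1,-1 ; 91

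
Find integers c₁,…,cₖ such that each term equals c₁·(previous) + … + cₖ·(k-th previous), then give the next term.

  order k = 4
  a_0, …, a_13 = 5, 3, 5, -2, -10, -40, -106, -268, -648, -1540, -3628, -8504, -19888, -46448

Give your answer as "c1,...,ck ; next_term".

2,2,-2,-2 ; -108408

  a_4 = 2·-2 + 2·5 + -2·3 + -2·5 = -10
  a_5 = 2·-10 + 2·-2 + -2·5 + -2·3 = -40
  a_6 = 2·-40 + 2·-10 + -2·-2 + -2·5 = -106
  a_7 = 2·-106 + 2·-40 + -2·-10 + -2·-2 = -268
  a_8 = 2·-268 + 2·-106 + -2·-40 + -2·-10 = -648
  a_9 = 2·-648 + 2·-268 + -2·-106 + -2·-40 = -1540
  a_10 = 2·-1540 + 2·-648 + -2·-268 + -2·-106 = -3628
  a_11 = 2·-3628 + 2·-1540 + -2·-648 + -2·-268 = -8504
  a_12 = 2·-8504 + 2·-3628 + -2·-1540 + -2·-648 = -19888
  a_13 = 2·-19888 + 2·-8504 + -2·-3628 + -2·-1540 = -46448
  a_14 = 2·-46448 + 2·-19888 + -2·-8504 + -2·-3628 = -108408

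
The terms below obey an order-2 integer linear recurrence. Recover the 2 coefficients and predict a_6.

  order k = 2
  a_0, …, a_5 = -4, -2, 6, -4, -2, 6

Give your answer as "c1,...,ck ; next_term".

-1,-1 ; -4

  a_2 = -1·-2 + -1·-4 = 6
  a_3 = -1·6 + -1·-2 = -4
  a_4 = -1·-4 + -1·6 = -2
  a_5 = -1·-2 + -1·-4 = 6
  a_6 = -1·6 + -1·-2 = -4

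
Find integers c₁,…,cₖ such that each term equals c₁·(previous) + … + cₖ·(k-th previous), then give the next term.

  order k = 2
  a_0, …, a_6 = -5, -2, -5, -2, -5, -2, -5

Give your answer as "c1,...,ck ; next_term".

0,1 ; -2

  a_2 = 0·-2 + 1·-5 = -5
  a_3 = 0·-5 + 1·-2 = -2
  a_4 = 0·-2 + 1·-5 = -5
  a_5 = 0·-5 + 1·-2 = -2
  a_6 = 0·-2 + 1·-5 = -5
  a_7 = 0·-5 + 1·-2 = -2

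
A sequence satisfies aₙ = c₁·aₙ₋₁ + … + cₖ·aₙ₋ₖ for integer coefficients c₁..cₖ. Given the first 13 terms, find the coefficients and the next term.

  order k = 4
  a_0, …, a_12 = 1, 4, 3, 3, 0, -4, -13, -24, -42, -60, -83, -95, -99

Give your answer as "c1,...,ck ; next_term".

  a_4 = 1·3 + 2·3 + -2·4 + -1·1 = 0
  a_5 = 1·0 + 2·3 + -2·3 + -1·4 = -4
  a_6 = 1·-4 + 2·0 + -2·3 + -1·3 = -13
  a_7 = 1·-13 + 2·-4 + -2·0 + -1·3 = -24
  a_8 = 1·-24 + 2·-13 + -2·-4 + -1·0 = -42
  a_9 = 1·-42 + 2·-24 + -2·-13 + -1·-4 = -60
  a_10 = 1·-60 + 2·-42 + -2·-24 + -1·-13 = -83
  a_11 = 1·-83 + 2·-60 + -2·-42 + -1·-24 = -95
  a_12 = 1·-95 + 2·-83 + -2·-60 + -1·-42 = -99
  a_13 = 1·-99 + 2·-95 + -2·-83 + -1·-60 = -63

1,2,-2,-1 ; -63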